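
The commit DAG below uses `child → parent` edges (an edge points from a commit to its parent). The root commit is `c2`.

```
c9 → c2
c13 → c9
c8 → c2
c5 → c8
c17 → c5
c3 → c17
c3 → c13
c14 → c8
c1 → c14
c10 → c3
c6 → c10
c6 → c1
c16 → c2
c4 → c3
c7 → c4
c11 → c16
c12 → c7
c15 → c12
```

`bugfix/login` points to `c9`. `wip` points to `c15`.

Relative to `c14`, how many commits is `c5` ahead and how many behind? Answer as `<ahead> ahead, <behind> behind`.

Reachable from c5: {c2, c5, c8}.
Reachable from c14: {c14, c2, c8}.
Only in c5's history (ahead): {c5} — 1.
Only in c14's history (behind): {c14} — 1.

1 ahead, 1 behind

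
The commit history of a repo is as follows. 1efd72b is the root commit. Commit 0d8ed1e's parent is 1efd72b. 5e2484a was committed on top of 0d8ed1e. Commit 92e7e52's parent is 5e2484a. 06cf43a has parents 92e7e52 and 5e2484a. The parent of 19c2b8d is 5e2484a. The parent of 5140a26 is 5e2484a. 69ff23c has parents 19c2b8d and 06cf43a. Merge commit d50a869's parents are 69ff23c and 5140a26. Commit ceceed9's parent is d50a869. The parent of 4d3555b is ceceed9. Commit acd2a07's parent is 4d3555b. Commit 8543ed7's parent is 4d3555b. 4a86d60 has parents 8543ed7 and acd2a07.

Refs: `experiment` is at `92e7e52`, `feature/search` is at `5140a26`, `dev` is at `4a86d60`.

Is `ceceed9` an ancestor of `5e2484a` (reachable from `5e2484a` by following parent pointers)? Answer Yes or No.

Ancestors of 5e2484a: {0d8ed1e, 1efd72b, 5e2484a}.
ceceed9 is not in that set, so it is not an ancestor of 5e2484a.

No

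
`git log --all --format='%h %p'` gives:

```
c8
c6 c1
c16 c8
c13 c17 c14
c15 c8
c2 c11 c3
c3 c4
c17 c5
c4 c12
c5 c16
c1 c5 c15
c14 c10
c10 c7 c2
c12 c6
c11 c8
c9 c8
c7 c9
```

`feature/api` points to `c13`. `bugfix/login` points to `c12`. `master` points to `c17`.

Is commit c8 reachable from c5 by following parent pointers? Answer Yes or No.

Yes

Ancestors of c5 (commits reachable by following parents): {c16, c5, c8}.
c8 is in that set, so it is an ancestor of c5.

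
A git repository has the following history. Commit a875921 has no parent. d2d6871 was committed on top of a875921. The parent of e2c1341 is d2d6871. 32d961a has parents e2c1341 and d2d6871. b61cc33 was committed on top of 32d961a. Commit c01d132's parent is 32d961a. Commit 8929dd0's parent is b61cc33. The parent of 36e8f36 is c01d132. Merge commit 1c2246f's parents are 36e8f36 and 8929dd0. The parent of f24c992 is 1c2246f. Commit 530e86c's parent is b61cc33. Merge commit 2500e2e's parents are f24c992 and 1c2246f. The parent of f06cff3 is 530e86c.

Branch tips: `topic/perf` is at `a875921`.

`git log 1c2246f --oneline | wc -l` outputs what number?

9

Walking parent pointers from 1c2246f: reachable set = {1c2246f, 32d961a, 36e8f36, 8929dd0, a875921, b61cc33, c01d132, d2d6871, e2c1341}.
That is 9 commits.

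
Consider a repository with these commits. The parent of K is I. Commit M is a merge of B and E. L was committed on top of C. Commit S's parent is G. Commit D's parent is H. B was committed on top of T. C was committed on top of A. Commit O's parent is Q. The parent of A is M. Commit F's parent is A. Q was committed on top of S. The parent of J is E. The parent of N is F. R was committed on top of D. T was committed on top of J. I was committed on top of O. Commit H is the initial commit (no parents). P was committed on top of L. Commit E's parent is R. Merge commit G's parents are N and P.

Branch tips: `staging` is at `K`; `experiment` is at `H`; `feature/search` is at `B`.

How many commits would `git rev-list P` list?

Walking parent pointers from P: reachable set = {A, B, C, D, E, H, J, L, M, P, R, T}.
That is 12 commits.

12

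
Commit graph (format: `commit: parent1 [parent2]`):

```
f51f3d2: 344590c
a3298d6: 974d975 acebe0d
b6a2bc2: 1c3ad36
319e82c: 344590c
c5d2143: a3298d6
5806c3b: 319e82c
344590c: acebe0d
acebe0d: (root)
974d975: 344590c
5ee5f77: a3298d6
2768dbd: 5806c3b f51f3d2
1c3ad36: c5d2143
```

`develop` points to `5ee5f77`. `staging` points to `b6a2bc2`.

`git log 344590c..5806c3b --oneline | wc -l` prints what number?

2

Reachable from 5806c3b: {319e82c, 344590c, 5806c3b, acebe0d}.
Reachable from 344590c: {344590c, acebe0d}.
In 5806c3b's history but not 344590c's: {319e82c, 5806c3b} — 2 commits.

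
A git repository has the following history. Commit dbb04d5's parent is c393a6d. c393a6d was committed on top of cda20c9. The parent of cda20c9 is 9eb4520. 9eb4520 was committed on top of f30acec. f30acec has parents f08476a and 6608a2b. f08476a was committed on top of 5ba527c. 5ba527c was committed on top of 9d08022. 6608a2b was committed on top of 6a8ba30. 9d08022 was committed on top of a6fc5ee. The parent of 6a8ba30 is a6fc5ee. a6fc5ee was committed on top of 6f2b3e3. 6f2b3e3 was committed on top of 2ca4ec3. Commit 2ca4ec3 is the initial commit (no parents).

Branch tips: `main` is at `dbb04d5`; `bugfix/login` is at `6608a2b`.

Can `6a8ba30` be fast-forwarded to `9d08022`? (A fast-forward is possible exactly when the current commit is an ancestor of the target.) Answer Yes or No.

A fast-forward from 6a8ba30 to 9d08022 is possible iff 6a8ba30 is an ancestor of 9d08022.
Ancestors of 9d08022: {2ca4ec3, 6f2b3e3, 9d08022, a6fc5ee}.
6a8ba30 is not among them, so fast-forward is not possible.

No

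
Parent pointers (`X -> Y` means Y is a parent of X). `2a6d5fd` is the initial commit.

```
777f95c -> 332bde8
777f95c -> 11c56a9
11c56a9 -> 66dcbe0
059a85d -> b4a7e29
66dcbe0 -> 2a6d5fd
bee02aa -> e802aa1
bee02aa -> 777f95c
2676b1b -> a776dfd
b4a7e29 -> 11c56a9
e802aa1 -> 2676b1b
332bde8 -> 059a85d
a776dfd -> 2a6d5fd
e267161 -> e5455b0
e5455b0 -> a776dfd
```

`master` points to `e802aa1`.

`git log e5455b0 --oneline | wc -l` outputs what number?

3

Walking parent pointers from e5455b0: reachable set = {2a6d5fd, a776dfd, e5455b0}.
That is 3 commits.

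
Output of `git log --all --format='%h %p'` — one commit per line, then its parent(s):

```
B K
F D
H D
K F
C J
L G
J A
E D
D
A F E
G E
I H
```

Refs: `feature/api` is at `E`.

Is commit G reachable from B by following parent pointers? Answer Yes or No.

No

Ancestors of B: {B, D, F, K}.
G is not in that set, so it is not an ancestor of B.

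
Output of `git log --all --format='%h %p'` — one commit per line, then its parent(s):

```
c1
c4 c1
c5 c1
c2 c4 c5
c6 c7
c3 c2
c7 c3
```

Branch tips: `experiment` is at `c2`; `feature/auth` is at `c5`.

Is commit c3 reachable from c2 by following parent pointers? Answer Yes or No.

Ancestors of c2: {c1, c2, c4, c5}.
c3 is not in that set, so it is not an ancestor of c2.

No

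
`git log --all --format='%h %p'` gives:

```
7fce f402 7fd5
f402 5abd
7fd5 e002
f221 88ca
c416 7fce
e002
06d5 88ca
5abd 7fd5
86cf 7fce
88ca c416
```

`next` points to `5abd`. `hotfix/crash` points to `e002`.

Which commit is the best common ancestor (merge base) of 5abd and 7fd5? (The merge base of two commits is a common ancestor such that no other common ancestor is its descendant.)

7fd5

Ancestors of 5abd: {5abd, 7fd5, e002}.
Ancestors of 7fd5: {7fd5, e002}.
Common ancestors: {7fd5, e002}.
Among these, 7fd5 is not an ancestor of any other common ancestor — it is the merge base.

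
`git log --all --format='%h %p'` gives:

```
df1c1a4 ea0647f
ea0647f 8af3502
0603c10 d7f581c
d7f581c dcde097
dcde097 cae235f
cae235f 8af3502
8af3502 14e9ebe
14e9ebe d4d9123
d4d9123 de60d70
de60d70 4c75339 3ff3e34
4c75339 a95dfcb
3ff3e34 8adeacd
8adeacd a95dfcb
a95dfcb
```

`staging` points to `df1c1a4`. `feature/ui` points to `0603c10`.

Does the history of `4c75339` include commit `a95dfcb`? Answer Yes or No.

Yes

Ancestors of 4c75339 (commits reachable by following parents): {4c75339, a95dfcb}.
a95dfcb is in that set, so it is an ancestor of 4c75339.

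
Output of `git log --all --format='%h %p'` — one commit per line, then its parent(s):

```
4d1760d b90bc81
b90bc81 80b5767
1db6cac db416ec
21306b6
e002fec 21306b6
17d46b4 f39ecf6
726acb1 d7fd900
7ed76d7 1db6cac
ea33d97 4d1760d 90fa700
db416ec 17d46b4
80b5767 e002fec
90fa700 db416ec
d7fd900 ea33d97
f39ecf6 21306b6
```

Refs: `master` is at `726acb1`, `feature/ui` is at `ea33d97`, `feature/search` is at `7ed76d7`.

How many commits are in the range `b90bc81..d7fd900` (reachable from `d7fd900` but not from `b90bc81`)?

7

Reachable from d7fd900: {17d46b4, 21306b6, 4d1760d, 80b5767, 90fa700, b90bc81, d7fd900, db416ec, e002fec, ea33d97, f39ecf6}.
Reachable from b90bc81: {21306b6, 80b5767, b90bc81, e002fec}.
In d7fd900's history but not b90bc81's: {17d46b4, 4d1760d, 90fa700, d7fd900, db416ec, ea33d97, f39ecf6} — 7 commits.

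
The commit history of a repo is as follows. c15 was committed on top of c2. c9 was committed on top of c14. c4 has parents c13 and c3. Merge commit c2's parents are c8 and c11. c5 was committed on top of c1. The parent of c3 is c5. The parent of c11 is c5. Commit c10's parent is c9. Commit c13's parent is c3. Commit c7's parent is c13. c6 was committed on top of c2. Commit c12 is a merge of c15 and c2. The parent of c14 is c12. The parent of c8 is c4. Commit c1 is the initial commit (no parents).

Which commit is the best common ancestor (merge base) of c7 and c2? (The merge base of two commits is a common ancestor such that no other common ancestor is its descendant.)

c13

Ancestors of c7: {c1, c13, c3, c5, c7}.
Ancestors of c2: {c1, c11, c13, c2, c3, c4, c5, c8}.
Common ancestors: {c1, c13, c3, c5}.
Among these, c13 is not an ancestor of any other common ancestor — it is the merge base.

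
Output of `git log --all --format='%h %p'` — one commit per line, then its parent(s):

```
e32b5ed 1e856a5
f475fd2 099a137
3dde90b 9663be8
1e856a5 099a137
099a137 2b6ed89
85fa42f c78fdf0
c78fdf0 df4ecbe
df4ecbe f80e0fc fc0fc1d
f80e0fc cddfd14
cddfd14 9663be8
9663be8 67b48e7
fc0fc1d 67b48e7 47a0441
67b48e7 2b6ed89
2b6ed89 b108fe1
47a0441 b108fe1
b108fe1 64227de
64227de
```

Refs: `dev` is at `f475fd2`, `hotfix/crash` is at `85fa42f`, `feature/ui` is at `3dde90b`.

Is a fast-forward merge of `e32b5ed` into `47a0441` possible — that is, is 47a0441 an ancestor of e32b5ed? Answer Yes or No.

No

A fast-forward from 47a0441 to e32b5ed is possible iff 47a0441 is an ancestor of e32b5ed.
Ancestors of e32b5ed: {099a137, 1e856a5, 2b6ed89, 64227de, b108fe1, e32b5ed}.
47a0441 is not among them, so fast-forward is not possible.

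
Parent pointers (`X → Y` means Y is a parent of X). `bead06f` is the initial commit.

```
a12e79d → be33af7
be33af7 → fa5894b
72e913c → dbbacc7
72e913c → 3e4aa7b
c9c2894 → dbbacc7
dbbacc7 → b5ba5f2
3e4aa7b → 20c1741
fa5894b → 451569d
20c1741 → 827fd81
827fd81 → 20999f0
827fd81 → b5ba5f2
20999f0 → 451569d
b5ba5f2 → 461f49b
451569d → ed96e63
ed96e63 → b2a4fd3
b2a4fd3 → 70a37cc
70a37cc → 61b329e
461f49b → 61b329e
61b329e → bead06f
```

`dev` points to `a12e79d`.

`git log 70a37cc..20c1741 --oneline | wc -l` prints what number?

8

Reachable from 20c1741: {20999f0, 20c1741, 451569d, 461f49b, 61b329e, 70a37cc, 827fd81, b2a4fd3, b5ba5f2, bead06f, ed96e63}.
Reachable from 70a37cc: {61b329e, 70a37cc, bead06f}.
In 20c1741's history but not 70a37cc's: {20999f0, 20c1741, 451569d, 461f49b, 827fd81, b2a4fd3, b5ba5f2, ed96e63} — 8 commits.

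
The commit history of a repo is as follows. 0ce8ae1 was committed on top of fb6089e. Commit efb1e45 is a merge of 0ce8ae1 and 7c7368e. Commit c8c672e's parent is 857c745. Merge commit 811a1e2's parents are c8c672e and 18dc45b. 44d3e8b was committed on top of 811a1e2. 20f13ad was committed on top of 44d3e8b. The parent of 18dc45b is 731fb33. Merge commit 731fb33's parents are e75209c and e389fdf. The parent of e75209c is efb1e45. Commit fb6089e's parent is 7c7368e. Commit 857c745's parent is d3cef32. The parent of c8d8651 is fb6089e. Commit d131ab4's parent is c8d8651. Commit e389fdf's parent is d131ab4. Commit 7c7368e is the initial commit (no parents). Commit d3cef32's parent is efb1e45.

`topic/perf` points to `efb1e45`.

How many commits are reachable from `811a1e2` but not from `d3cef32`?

Reachable from 811a1e2: {0ce8ae1, 18dc45b, 731fb33, 7c7368e, 811a1e2, 857c745, c8c672e, c8d8651, d131ab4, d3cef32, e389fdf, e75209c, efb1e45, fb6089e}.
Reachable from d3cef32: {0ce8ae1, 7c7368e, d3cef32, efb1e45, fb6089e}.
In 811a1e2's history but not d3cef32's: {18dc45b, 731fb33, 811a1e2, 857c745, c8c672e, c8d8651, d131ab4, e389fdf, e75209c} — 9 commits.

9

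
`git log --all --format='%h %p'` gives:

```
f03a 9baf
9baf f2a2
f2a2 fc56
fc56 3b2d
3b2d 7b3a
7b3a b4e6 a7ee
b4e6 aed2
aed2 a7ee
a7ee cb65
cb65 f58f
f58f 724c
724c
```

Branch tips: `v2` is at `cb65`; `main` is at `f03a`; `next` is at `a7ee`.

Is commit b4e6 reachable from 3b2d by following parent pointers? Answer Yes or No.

Ancestors of 3b2d (commits reachable by following parents): {3b2d, 724c, 7b3a, a7ee, aed2, b4e6, cb65, f58f}.
b4e6 is in that set, so it is an ancestor of 3b2d.

Yes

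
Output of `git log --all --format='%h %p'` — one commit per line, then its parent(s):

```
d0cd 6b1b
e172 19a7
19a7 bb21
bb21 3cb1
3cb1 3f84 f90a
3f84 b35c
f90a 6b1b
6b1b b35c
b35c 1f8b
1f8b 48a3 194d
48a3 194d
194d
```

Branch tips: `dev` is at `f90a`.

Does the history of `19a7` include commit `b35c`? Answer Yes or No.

Yes

Ancestors of 19a7 (commits reachable by following parents): {194d, 19a7, 1f8b, 3cb1, 3f84, 48a3, 6b1b, b35c, bb21, f90a}.
b35c is in that set, so it is an ancestor of 19a7.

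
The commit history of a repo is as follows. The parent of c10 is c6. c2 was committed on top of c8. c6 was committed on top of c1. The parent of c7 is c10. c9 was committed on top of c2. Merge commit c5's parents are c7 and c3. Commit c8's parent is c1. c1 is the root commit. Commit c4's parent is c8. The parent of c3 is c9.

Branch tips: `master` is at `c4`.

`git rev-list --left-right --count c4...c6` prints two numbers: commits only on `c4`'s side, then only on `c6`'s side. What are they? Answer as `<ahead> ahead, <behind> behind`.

2 ahead, 1 behind

Reachable from c4: {c1, c4, c8}.
Reachable from c6: {c1, c6}.
Only in c4's history (ahead): {c4, c8} — 2.
Only in c6's history (behind): {c6} — 1.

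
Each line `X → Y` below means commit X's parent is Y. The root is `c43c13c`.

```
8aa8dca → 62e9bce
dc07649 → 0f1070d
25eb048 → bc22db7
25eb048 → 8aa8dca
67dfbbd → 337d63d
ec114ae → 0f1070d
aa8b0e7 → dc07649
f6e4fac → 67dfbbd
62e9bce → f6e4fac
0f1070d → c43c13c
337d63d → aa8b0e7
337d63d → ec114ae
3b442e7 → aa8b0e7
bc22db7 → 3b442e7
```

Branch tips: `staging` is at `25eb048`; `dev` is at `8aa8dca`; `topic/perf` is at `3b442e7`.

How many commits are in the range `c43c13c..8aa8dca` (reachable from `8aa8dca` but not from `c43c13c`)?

9

Reachable from 8aa8dca: {0f1070d, 337d63d, 62e9bce, 67dfbbd, 8aa8dca, aa8b0e7, c43c13c, dc07649, ec114ae, f6e4fac}.
Reachable from c43c13c: {c43c13c}.
In 8aa8dca's history but not c43c13c's: {0f1070d, 337d63d, 62e9bce, 67dfbbd, 8aa8dca, aa8b0e7, dc07649, ec114ae, f6e4fac} — 9 commits.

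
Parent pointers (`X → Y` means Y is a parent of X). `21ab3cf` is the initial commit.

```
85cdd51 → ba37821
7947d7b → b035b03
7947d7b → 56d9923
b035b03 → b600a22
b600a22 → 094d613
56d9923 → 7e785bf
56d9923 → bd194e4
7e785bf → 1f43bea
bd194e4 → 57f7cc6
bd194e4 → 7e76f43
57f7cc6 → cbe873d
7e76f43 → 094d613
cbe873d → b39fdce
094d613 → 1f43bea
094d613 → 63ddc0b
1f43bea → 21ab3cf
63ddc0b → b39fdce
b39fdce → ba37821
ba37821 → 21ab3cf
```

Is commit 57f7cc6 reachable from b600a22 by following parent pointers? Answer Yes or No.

No

Ancestors of b600a22: {094d613, 1f43bea, 21ab3cf, 63ddc0b, b39fdce, b600a22, ba37821}.
57f7cc6 is not in that set, so it is not an ancestor of b600a22.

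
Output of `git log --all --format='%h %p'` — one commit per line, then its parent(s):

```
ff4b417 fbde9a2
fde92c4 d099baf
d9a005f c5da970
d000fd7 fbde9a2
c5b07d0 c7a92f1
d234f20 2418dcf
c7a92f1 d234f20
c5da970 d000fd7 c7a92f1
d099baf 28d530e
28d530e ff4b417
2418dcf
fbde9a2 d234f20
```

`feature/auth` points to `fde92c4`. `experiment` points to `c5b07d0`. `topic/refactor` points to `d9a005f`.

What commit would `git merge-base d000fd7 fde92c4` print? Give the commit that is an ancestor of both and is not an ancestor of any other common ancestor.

fbde9a2

Ancestors of d000fd7: {2418dcf, d000fd7, d234f20, fbde9a2}.
Ancestors of fde92c4: {2418dcf, 28d530e, d099baf, d234f20, fbde9a2, fde92c4, ff4b417}.
Common ancestors: {2418dcf, d234f20, fbde9a2}.
Among these, fbde9a2 is not an ancestor of any other common ancestor — it is the merge base.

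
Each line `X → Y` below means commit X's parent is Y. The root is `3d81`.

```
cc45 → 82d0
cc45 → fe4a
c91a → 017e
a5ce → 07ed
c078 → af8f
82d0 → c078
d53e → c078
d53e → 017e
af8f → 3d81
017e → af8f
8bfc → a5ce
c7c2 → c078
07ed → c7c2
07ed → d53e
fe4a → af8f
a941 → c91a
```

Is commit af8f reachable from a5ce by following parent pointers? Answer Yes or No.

Ancestors of a5ce (commits reachable by following parents): {017e, 07ed, 3d81, a5ce, af8f, c078, c7c2, d53e}.
af8f is in that set, so it is an ancestor of a5ce.

Yes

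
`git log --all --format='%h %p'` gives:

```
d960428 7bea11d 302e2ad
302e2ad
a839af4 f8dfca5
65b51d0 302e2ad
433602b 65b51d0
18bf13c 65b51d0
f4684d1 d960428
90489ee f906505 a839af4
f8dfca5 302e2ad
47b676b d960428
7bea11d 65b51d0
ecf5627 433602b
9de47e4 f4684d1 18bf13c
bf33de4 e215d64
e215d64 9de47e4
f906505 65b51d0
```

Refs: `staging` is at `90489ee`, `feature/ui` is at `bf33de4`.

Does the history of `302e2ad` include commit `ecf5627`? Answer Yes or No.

Ancestors of 302e2ad: {302e2ad}.
ecf5627 is not in that set, so it is not an ancestor of 302e2ad.

No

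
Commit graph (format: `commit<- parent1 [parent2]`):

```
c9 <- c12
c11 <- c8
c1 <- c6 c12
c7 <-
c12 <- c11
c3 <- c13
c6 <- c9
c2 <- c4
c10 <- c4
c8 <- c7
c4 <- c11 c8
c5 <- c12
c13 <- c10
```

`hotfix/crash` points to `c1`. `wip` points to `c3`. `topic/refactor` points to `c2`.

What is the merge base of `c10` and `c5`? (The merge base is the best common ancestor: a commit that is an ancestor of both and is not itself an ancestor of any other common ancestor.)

c11

Ancestors of c10: {c10, c11, c4, c7, c8}.
Ancestors of c5: {c11, c12, c5, c7, c8}.
Common ancestors: {c11, c7, c8}.
Among these, c11 is not an ancestor of any other common ancestor — it is the merge base.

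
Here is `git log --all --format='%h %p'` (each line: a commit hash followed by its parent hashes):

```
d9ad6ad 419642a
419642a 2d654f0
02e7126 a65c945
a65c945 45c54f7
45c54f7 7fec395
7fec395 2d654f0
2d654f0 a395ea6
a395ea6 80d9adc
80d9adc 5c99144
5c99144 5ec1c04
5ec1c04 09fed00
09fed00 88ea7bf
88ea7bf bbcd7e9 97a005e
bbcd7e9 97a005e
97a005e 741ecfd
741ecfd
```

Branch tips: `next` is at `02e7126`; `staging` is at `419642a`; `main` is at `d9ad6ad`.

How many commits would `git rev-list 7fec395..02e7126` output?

Reachable from 02e7126: {02e7126, 09fed00, 2d654f0, 45c54f7, 5c99144, 5ec1c04, 741ecfd, 7fec395, 80d9adc, 88ea7bf, 97a005e, a395ea6, a65c945, bbcd7e9}.
Reachable from 7fec395: {09fed00, 2d654f0, 5c99144, 5ec1c04, 741ecfd, 7fec395, 80d9adc, 88ea7bf, 97a005e, a395ea6, bbcd7e9}.
In 02e7126's history but not 7fec395's: {02e7126, 45c54f7, a65c945} — 3 commits.

3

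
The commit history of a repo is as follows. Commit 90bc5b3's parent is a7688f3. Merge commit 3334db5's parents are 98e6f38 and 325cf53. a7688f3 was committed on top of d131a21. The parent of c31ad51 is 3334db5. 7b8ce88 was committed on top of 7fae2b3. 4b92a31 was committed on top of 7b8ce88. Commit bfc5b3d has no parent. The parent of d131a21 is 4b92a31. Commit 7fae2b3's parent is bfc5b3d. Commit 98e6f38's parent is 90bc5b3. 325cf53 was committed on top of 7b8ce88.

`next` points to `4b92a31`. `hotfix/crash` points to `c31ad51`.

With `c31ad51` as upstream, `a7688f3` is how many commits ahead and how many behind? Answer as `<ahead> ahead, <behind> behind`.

0 ahead, 5 behind

Reachable from a7688f3: {4b92a31, 7b8ce88, 7fae2b3, a7688f3, bfc5b3d, d131a21}.
Reachable from c31ad51: {325cf53, 3334db5, 4b92a31, 7b8ce88, 7fae2b3, 90bc5b3, 98e6f38, a7688f3, bfc5b3d, c31ad51, d131a21}.
Only in a7688f3's history (ahead): {} — 0.
Only in c31ad51's history (behind): {325cf53, 3334db5, 90bc5b3, 98e6f38, c31ad51} — 5.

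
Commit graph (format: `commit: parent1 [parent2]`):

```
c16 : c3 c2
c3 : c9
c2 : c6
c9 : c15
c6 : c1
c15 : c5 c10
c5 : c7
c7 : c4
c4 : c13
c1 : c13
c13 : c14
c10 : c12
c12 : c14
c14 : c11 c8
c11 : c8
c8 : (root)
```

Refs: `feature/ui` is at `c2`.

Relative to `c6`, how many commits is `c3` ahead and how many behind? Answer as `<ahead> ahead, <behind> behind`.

8 ahead, 2 behind

Reachable from c3: {c10, c11, c12, c13, c14, c15, c3, c4, c5, c7, c8, c9}.
Reachable from c6: {c1, c11, c13, c14, c6, c8}.
Only in c3's history (ahead): {c10, c12, c15, c3, c4, c5, c7, c9} — 8.
Only in c6's history (behind): {c1, c6} — 2.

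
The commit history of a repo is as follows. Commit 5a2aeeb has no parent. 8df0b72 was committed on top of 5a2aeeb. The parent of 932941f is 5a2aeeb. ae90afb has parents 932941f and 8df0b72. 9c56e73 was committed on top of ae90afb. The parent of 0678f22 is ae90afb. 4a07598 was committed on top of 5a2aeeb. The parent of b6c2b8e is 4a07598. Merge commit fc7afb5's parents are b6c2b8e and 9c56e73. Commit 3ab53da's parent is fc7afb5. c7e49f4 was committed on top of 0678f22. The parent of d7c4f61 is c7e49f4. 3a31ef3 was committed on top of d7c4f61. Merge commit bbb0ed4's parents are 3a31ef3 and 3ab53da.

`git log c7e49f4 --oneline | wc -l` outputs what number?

6

Walking parent pointers from c7e49f4: reachable set = {0678f22, 5a2aeeb, 8df0b72, 932941f, ae90afb, c7e49f4}.
That is 6 commits.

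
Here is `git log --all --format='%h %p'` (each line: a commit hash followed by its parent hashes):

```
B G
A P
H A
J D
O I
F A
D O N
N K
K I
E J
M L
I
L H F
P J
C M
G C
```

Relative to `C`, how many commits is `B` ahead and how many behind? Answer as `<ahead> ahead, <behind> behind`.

2 ahead, 0 behind

Reachable from B: {A, B, C, D, F, G, H, I, J, K, L, M, N, O, P}.
Reachable from C: {A, C, D, F, H, I, J, K, L, M, N, O, P}.
Only in B's history (ahead): {B, G} — 2.
Only in C's history (behind): {} — 0.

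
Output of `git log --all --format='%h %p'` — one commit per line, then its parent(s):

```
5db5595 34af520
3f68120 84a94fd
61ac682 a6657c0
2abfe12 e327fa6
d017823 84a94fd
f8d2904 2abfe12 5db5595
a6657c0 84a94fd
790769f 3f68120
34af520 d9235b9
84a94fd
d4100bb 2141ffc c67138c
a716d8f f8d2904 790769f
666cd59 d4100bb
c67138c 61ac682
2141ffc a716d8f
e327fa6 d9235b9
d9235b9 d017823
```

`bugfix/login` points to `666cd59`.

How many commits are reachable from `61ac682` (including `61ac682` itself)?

3

Walking parent pointers from 61ac682: reachable set = {61ac682, 84a94fd, a6657c0}.
That is 3 commits.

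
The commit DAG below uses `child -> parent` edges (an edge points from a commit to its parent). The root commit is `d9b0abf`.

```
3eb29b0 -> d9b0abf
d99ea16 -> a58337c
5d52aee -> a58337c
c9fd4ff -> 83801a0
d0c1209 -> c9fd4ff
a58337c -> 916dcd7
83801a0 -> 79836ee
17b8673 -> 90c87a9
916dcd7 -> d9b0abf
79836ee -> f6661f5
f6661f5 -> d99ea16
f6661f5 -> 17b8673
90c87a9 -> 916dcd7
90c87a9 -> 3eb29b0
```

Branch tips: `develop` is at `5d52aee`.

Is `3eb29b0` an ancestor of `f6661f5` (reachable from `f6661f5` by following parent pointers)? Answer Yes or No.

Yes

Ancestors of f6661f5 (commits reachable by following parents): {17b8673, 3eb29b0, 90c87a9, 916dcd7, a58337c, d99ea16, d9b0abf, f6661f5}.
3eb29b0 is in that set, so it is an ancestor of f6661f5.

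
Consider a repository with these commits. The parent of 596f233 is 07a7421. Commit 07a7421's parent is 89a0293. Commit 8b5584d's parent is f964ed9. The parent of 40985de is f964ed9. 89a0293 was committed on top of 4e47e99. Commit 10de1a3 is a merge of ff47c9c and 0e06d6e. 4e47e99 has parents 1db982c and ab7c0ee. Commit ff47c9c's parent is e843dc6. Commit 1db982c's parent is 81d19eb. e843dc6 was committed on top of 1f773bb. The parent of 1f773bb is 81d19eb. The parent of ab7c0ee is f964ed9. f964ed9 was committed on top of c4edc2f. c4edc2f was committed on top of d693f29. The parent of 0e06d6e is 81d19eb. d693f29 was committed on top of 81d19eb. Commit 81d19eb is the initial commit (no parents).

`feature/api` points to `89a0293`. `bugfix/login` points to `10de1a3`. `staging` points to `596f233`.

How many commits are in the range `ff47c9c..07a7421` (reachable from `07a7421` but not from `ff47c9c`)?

Reachable from 07a7421: {07a7421, 1db982c, 4e47e99, 81d19eb, 89a0293, ab7c0ee, c4edc2f, d693f29, f964ed9}.
Reachable from ff47c9c: {1f773bb, 81d19eb, e843dc6, ff47c9c}.
In 07a7421's history but not ff47c9c's: {07a7421, 1db982c, 4e47e99, 89a0293, ab7c0ee, c4edc2f, d693f29, f964ed9} — 8 commits.

8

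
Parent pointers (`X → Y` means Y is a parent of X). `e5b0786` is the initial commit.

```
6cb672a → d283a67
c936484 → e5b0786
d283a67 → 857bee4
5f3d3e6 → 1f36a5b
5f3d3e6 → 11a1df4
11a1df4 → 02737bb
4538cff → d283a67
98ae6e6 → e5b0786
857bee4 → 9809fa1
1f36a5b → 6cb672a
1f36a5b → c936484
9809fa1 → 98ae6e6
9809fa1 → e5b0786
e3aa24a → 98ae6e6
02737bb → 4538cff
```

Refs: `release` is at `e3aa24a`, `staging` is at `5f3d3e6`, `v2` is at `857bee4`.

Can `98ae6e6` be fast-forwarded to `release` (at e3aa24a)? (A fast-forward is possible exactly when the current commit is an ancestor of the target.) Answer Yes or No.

A fast-forward from 98ae6e6 to e3aa24a is possible iff 98ae6e6 is an ancestor of e3aa24a.
Ancestors of e3aa24a: {98ae6e6, e3aa24a, e5b0786}.
98ae6e6 is among them, so fast-forward is possible.

Yes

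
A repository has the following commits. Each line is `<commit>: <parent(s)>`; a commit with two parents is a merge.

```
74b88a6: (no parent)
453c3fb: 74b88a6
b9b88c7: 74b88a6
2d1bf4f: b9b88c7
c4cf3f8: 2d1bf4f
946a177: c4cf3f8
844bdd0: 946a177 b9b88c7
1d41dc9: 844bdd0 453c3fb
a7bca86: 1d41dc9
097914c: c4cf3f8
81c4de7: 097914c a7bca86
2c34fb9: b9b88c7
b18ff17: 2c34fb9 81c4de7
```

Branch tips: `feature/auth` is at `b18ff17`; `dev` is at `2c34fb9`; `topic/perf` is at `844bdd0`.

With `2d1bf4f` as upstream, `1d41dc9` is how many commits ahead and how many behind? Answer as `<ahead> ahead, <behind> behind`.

5 ahead, 0 behind

Reachable from 1d41dc9: {1d41dc9, 2d1bf4f, 453c3fb, 74b88a6, 844bdd0, 946a177, b9b88c7, c4cf3f8}.
Reachable from 2d1bf4f: {2d1bf4f, 74b88a6, b9b88c7}.
Only in 1d41dc9's history (ahead): {1d41dc9, 453c3fb, 844bdd0, 946a177, c4cf3f8} — 5.
Only in 2d1bf4f's history (behind): {} — 0.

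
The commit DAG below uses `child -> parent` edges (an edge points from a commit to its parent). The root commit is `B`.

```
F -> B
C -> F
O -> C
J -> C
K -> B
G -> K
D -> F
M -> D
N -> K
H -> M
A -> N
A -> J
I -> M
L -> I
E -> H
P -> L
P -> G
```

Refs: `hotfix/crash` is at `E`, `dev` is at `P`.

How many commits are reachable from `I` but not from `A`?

Reachable from I: {B, D, F, I, M}.
Reachable from A: {A, B, C, F, J, K, N}.
In I's history but not A's: {D, I, M} — 3 commits.

3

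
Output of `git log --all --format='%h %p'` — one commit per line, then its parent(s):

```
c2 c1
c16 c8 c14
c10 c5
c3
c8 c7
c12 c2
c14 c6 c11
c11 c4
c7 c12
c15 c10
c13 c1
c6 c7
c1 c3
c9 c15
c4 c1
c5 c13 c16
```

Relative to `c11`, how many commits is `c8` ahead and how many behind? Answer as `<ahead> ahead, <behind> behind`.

Reachable from c8: {c1, c12, c2, c3, c7, c8}.
Reachable from c11: {c1, c11, c3, c4}.
Only in c8's history (ahead): {c12, c2, c7, c8} — 4.
Only in c11's history (behind): {c11, c4} — 2.

4 ahead, 2 behind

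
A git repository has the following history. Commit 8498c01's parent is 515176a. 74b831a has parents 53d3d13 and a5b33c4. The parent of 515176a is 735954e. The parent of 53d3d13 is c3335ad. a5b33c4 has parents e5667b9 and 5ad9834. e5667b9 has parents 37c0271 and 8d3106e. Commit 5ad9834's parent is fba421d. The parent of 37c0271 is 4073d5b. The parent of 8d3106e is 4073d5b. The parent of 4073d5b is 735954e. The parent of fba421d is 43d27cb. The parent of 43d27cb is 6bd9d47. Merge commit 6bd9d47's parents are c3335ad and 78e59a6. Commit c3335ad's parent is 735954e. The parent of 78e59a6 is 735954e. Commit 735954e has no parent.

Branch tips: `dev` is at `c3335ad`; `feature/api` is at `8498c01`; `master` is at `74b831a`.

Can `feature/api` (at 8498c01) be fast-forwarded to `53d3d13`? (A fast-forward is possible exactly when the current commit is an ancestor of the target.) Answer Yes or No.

No

A fast-forward from 8498c01 to 53d3d13 is possible iff 8498c01 is an ancestor of 53d3d13.
Ancestors of 53d3d13: {53d3d13, 735954e, c3335ad}.
8498c01 is not among them, so fast-forward is not possible.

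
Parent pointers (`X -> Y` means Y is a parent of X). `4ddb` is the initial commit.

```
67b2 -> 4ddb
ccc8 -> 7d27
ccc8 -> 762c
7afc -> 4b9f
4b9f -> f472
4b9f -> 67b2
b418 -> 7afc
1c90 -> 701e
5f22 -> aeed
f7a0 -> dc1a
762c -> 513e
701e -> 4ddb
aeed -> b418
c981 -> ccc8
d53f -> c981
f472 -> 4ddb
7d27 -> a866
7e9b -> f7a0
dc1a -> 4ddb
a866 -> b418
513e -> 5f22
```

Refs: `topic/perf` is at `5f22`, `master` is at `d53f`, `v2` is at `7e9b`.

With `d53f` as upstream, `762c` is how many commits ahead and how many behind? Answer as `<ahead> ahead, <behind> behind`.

Reachable from 762c: {4b9f, 4ddb, 513e, 5f22, 67b2, 762c, 7afc, aeed, b418, f472}.
Reachable from d53f: {4b9f, 4ddb, 513e, 5f22, 67b2, 762c, 7afc, 7d27, a866, aeed, b418, c981, ccc8, d53f, f472}.
Only in 762c's history (ahead): {} — 0.
Only in d53f's history (behind): {7d27, a866, c981, ccc8, d53f} — 5.

0 ahead, 5 behind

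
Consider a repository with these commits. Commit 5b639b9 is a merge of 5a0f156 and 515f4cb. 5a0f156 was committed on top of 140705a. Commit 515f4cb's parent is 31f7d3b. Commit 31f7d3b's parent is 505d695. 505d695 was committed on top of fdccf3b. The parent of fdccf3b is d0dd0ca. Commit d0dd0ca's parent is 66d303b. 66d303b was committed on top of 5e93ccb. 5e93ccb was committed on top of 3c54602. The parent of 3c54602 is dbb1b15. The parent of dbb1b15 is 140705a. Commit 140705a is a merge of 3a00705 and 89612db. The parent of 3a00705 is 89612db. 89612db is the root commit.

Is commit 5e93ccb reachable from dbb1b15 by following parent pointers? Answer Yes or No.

Ancestors of dbb1b15: {140705a, 3a00705, 89612db, dbb1b15}.
5e93ccb is not in that set, so it is not an ancestor of dbb1b15.

No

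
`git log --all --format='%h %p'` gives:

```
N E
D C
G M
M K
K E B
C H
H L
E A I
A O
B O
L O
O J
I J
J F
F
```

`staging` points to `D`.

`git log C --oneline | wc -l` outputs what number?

Walking parent pointers from C: reachable set = {C, F, H, J, L, O}.
That is 6 commits.

6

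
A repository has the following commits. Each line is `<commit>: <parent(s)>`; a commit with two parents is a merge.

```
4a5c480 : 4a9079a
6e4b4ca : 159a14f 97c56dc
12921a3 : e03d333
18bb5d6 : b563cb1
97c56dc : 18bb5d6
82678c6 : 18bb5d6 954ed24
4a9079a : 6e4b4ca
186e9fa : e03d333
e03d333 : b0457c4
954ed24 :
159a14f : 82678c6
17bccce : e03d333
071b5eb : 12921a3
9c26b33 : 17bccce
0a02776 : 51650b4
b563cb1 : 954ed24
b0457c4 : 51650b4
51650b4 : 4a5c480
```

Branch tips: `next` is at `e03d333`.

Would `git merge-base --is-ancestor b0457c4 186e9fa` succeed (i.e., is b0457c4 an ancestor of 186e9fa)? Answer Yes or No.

Ancestors of 186e9fa (commits reachable by following parents): {159a14f, 186e9fa, 18bb5d6, 4a5c480, 4a9079a, 51650b4, 6e4b4ca, 82678c6, 954ed24, 97c56dc, b0457c4, b563cb1, e03d333}.
b0457c4 is in that set, so it is an ancestor of 186e9fa.

Yes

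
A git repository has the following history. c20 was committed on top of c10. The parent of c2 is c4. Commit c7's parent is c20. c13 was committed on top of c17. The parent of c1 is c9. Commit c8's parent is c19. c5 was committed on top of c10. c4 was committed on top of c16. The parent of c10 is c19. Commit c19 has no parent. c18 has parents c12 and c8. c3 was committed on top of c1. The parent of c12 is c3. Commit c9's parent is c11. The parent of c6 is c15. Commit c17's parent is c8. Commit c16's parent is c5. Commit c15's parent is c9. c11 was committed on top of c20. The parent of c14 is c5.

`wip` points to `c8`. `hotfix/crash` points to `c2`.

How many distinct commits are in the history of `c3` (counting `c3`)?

Walking parent pointers from c3: reachable set = {c1, c10, c11, c19, c20, c3, c9}.
That is 7 commits.

7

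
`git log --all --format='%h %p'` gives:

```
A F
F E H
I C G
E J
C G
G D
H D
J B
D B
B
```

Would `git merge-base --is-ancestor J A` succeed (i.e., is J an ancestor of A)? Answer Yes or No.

Ancestors of A (commits reachable by following parents): {A, B, D, E, F, H, J}.
J is in that set, so it is an ancestor of A.

Yes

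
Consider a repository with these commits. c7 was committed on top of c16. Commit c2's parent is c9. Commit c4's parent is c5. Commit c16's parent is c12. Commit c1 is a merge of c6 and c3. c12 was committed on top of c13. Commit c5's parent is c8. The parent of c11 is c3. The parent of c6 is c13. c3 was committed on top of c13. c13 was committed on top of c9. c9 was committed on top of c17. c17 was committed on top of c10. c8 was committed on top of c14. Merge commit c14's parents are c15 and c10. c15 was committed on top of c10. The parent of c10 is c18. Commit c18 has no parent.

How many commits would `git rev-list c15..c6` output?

Reachable from c6: {c10, c13, c17, c18, c6, c9}.
Reachable from c15: {c10, c15, c18}.
In c6's history but not c15's: {c13, c17, c6, c9} — 4 commits.

4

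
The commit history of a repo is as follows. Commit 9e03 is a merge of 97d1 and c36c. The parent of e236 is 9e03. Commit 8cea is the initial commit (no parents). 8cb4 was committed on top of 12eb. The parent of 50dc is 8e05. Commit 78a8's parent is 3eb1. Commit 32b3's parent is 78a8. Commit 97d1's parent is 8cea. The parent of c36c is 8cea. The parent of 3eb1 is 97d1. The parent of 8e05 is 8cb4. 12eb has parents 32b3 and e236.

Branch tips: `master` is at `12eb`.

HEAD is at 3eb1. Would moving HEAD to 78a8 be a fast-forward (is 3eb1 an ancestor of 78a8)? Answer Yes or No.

A fast-forward from 3eb1 to 78a8 is possible iff 3eb1 is an ancestor of 78a8.
Ancestors of 78a8: {3eb1, 78a8, 8cea, 97d1}.
3eb1 is among them, so fast-forward is possible.

Yes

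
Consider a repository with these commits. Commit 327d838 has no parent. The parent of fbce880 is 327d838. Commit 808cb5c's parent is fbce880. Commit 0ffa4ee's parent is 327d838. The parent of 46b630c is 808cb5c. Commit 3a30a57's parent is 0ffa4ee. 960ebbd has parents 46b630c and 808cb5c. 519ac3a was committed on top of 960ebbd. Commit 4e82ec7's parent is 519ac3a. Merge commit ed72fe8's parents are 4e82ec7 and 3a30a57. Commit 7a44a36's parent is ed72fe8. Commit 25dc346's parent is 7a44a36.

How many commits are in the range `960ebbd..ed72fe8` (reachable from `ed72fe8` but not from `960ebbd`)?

5

Reachable from ed72fe8: {0ffa4ee, 327d838, 3a30a57, 46b630c, 4e82ec7, 519ac3a, 808cb5c, 960ebbd, ed72fe8, fbce880}.
Reachable from 960ebbd: {327d838, 46b630c, 808cb5c, 960ebbd, fbce880}.
In ed72fe8's history but not 960ebbd's: {0ffa4ee, 3a30a57, 4e82ec7, 519ac3a, ed72fe8} — 5 commits.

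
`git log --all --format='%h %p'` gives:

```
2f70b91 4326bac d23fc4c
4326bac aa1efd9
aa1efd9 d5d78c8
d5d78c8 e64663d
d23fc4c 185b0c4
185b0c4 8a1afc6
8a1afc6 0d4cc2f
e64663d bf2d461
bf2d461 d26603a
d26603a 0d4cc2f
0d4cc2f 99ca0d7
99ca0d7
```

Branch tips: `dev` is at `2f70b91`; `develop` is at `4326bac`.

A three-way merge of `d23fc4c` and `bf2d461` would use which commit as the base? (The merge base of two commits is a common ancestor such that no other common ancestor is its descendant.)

Ancestors of d23fc4c: {0d4cc2f, 185b0c4, 8a1afc6, 99ca0d7, d23fc4c}.
Ancestors of bf2d461: {0d4cc2f, 99ca0d7, bf2d461, d26603a}.
Common ancestors: {0d4cc2f, 99ca0d7}.
Among these, 0d4cc2f is not an ancestor of any other common ancestor — it is the merge base.

0d4cc2f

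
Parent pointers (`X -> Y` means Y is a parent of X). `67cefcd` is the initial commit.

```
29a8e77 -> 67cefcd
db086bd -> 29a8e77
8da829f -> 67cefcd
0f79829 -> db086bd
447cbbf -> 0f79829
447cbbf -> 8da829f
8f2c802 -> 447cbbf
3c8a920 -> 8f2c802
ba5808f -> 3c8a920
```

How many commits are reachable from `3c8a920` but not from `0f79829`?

Reachable from 3c8a920: {0f79829, 29a8e77, 3c8a920, 447cbbf, 67cefcd, 8da829f, 8f2c802, db086bd}.
Reachable from 0f79829: {0f79829, 29a8e77, 67cefcd, db086bd}.
In 3c8a920's history but not 0f79829's: {3c8a920, 447cbbf, 8da829f, 8f2c802} — 4 commits.

4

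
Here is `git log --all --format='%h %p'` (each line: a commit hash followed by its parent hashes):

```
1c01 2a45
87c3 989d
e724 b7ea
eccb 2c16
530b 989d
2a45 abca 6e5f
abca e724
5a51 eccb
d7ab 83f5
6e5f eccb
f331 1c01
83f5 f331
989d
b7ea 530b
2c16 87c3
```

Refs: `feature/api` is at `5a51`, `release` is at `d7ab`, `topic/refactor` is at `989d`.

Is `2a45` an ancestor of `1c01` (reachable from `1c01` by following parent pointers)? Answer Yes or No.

Ancestors of 1c01 (commits reachable by following parents): {1c01, 2a45, 2c16, 530b, 6e5f, 87c3, 989d, abca, b7ea, e724, eccb}.
2a45 is in that set, so it is an ancestor of 1c01.

Yes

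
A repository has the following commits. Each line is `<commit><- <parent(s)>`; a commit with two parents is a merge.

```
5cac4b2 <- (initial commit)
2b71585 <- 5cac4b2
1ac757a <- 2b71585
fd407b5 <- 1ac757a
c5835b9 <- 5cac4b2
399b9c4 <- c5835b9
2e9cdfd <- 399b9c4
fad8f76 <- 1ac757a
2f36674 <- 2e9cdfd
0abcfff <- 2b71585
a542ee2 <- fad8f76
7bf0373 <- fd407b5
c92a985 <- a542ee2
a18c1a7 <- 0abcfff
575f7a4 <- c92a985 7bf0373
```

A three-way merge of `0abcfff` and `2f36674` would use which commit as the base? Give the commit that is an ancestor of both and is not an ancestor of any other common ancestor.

Ancestors of 0abcfff: {0abcfff, 2b71585, 5cac4b2}.
Ancestors of 2f36674: {2e9cdfd, 2f36674, 399b9c4, 5cac4b2, c5835b9}.
Common ancestors: {5cac4b2}.
The only common ancestor is 5cac4b2, so it is the merge base.

5cac4b2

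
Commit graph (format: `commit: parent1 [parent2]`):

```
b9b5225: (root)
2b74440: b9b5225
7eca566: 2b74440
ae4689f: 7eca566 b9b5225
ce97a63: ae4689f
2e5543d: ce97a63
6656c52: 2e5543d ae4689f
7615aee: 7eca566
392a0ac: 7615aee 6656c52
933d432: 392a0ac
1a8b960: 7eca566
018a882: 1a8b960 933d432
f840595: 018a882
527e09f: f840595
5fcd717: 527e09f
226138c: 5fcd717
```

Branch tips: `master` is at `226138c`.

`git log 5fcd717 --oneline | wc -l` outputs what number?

Walking parent pointers from 5fcd717: reachable set = {018a882, 1a8b960, 2b74440, 2e5543d, 392a0ac, 527e09f, 5fcd717, 6656c52, 7615aee, 7eca566, 933d432, ae4689f, b9b5225, ce97a63, f840595}.
That is 15 commits.

15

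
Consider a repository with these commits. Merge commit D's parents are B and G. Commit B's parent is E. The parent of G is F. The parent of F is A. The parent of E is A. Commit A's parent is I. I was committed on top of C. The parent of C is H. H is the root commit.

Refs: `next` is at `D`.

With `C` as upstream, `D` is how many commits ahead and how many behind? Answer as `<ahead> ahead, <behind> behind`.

Reachable from D: {A, B, C, D, E, F, G, H, I}.
Reachable from C: {C, H}.
Only in D's history (ahead): {A, B, D, E, F, G, I} — 7.
Only in C's history (behind): {} — 0.

7 ahead, 0 behind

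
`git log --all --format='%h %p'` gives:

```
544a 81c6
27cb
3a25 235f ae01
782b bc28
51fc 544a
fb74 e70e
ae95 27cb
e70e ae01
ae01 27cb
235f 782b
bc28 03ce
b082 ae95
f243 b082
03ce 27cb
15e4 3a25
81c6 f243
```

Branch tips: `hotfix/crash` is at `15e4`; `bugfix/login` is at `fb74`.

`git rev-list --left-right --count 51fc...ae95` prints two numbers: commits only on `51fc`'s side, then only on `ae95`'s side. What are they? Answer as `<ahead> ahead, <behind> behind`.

Reachable from 51fc: {27cb, 51fc, 544a, 81c6, ae95, b082, f243}.
Reachable from ae95: {27cb, ae95}.
Only in 51fc's history (ahead): {51fc, 544a, 81c6, b082, f243} — 5.
Only in ae95's history (behind): {} — 0.

5 ahead, 0 behind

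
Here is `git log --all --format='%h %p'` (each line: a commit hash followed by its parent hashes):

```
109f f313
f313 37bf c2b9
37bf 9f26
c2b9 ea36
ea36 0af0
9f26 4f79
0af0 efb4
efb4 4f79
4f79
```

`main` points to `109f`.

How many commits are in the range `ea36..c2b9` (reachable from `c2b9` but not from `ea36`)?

1

Reachable from c2b9: {0af0, 4f79, c2b9, ea36, efb4}.
Reachable from ea36: {0af0, 4f79, ea36, efb4}.
In c2b9's history but not ea36's: {c2b9} — 1 commit.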